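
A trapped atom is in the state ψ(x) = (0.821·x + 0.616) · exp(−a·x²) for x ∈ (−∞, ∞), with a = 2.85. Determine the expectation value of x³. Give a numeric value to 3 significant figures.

⟨x³⟩ = ∫ x³·|ψ|² dx / ∫|ψ|² dx (integrals over the domain).
Expand each integrand as polynomial × e^(−2ax²) and use ∫x^(2j)·e^(−2ax²) dx = (2j−1)!!/(4a)^j · √(π/(2a)), odd powers → 0; here √(π/(2a)) = 0.74240.
State is unnormalized: ∫|ψ|² dx = 0.32560, and ∫ψ*·x³·ψ dx = 0.017334, so ⟨x³⟩ = 0.017334 / 0.32560.
⟨x³⟩ = 0.053237.

0.0532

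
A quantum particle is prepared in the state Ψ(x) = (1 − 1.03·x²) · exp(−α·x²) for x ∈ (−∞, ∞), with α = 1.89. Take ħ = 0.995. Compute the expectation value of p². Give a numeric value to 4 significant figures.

p² Ψ = −ħ² d²Ψ/dx²; ⟨p²⟩ = −ħ² ∫ Ψ*·Ψ'' dx / ∫|Ψ|² dx.
Expand each integrand as polynomial × e^(−2αx²) and use ∫x^(2j)·e^(−2αx²) dx = (2j−1)!!/(4α)^j · √(π/(2α)), odd powers → 0; here √(π/(2α)) = 0.91165. Differentiate with the product rule, d/dx e^(−αx²) = −2αx·e^(−αx²).
State is unnormalized: ∫|Ψ|² dx = 0.71401, and ∫Ψ*·(−ħ² Ψ'') dx = 2.3923, so ⟨p²⟩ = 2.3923 / 0.71401.
⟨p²⟩ = 3.3505.

3.351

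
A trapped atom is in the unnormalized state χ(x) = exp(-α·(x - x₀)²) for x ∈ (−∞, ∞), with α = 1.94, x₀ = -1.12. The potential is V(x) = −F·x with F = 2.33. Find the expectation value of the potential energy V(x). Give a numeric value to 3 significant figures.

⟨V⟩ = ∫ V(x)·|χ|² dx / ∫|χ|² dx.
Gaussian moments (u = x − x₀): ∫u^(2j)·e^(−2αu²) du = (2j−1)!!/(4α)^j · √(π/(2α)), odd powers integrate to 0; here √(π/(2α)) = 0.89983.
State is unnormalized: ∫|χ|² dx = 0.89983, and ∫χ*·V(x)·χ dx = 2.3482, so ⟨V⟩ = 2.3482 / 0.89983.
⟨V⟩ = 2.6096.

2.61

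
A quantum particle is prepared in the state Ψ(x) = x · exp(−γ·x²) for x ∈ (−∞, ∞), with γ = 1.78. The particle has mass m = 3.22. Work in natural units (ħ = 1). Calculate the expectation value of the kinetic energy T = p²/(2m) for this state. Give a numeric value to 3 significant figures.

T = −(ħ²/2m) d²/dx², so ⟨T⟩ = −(ħ²/2m) ∫ Ψ*·Ψ'' dx / ∫|Ψ|² dx; with m = 3.22.
Expand each integrand as polynomial × e^(−2γx²) and use ∫x^(2j)·e^(−2γx²) dx = (2j−1)!!/(4γ)^j · √(π/(2γ)), odd powers → 0; here √(π/(2γ)) = 0.93940. Differentiate with the product rule, d/dx e^(−γx²) = −2γx·e^(−γx²).
State is unnormalized: ∫|Ψ|² dx = 0.13194, and ∫Ψ*·(−ħ²/2m · Ψ'') dx = 0.10940, so ⟨T⟩ = 0.10940 / 0.13194.
⟨T⟩ = 0.82919.

0.829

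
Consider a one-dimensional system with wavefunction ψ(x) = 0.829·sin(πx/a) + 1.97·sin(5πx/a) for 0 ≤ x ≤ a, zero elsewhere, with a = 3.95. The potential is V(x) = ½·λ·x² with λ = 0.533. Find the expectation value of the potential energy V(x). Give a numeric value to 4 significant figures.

⟨V⟩ = ∫ V(x)·|ψ|² dx / ∫|ψ|² dx.
On 0 ≤ x ≤ a (j ≠ l): ∫sin²(jπx/a) dx = a/2, ∫sin(jπx/a)·sin(lπx/a) dx = 0; diagonal moments ∫x·sin²(jπx/a) dx = a²/4, ∫x²·sin²(jπx/a) dx = a³·(1/6 − 1/(4j²π²)); cross terms ∫x·sin(jπx/a)·sin(lπx/a) dx = 0 for j + l even and −4jla²/(π²(j² − l²)²) for j + l odd, ∫x²·sin(jπx/a)·sin(lπx/a) dx = (−1)^(j+l)·4jla³/(π²(j² − l²)²); higher powers the same way via product-to-sum and parts.
State is unnormalized: ∫|ψ|² dx = 9.0221, and ∫ψ*·V(x)·ψ dx = 12.343, so ⟨V⟩ = 12.343 / 9.0221.
⟨V⟩ = 1.3681.

1.368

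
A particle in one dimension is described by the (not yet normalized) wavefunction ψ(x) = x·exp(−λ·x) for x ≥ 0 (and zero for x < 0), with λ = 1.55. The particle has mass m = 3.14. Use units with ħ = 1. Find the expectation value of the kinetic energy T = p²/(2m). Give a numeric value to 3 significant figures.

0.383

T = −(ħ²/2m) d²/dx², so ⟨T⟩ = −(ħ²/2m) ∫ ψ*·ψ'' dx / ∫|ψ|² dx; with m = 3.14.
Differentiate x·exp(−λ·x) with the product rule; every integrand then reduces to terms xʲ·e^(−2λx) on [0, ∞), with ∫₀^∞ xʲ·e^(−2λx) dx = j!/(2λ)^(j+1).
State is unnormalized: ∫|ψ|² dx = 0.067134, and ∫ψ*·(−ħ²/2m · ψ'') dx = 0.025683, so ⟨T⟩ = 0.025683 / 0.067134.
⟨T⟩ = 0.38256.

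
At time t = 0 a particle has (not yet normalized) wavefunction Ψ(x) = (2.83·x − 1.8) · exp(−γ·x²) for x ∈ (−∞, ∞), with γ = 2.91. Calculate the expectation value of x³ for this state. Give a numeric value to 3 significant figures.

⟨x³⟩ = ∫ x³·|Ψ|² dx / ∫|Ψ|² dx (integrals over the domain).
Expand each integrand as polynomial × e^(−2γx²) and use ∫x^(2j)·e^(−2γx²) dx = (2j−1)!!/(4γ)^j · √(π/(2γ)), odd powers → 0; here √(π/(2γ)) = 0.73471.
State is unnormalized: ∫|Ψ|² dx = 2.8860, and ∫Ψ*·x³·Ψ dx = -0.16574, so ⟨x³⟩ = -0.16574 / 2.8860.
⟨x³⟩ = -0.057428.

-0.0574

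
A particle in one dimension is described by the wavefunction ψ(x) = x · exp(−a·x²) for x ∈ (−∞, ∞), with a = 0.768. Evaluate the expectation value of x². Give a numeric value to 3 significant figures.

0.977

⟨x²⟩ = ∫ x²·|ψ|² dx / ∫|ψ|² dx (integrals over the domain).
Expand each integrand as polynomial × e^(−2ax²) and use ∫x^(2j)·e^(−2ax²) dx = (2j−1)!!/(4a)^j · √(π/(2a)), odd powers → 0; here √(π/(2a)) = 1.4301.
State is unnormalized: ∫|ψ|² dx = 0.46554, and ∫ψ*·x²·ψ dx = 0.45463, so ⟨x²⟩ = 0.45463 / 0.46554.
⟨x²⟩ = 0.97656.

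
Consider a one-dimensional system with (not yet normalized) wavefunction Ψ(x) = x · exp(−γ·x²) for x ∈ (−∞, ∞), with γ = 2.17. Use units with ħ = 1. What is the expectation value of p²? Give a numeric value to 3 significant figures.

p² Ψ = −ħ² d²Ψ/dx²; ⟨p²⟩ = −ħ² ∫ Ψ*·Ψ'' dx / ∫|Ψ|² dx.
Expand each integrand as polynomial × e^(−2γx²) and use ∫x^(2j)·e^(−2γx²) dx = (2j−1)!!/(4γ)^j · √(π/(2γ)), odd powers → 0; here √(π/(2γ)) = 0.85081. Differentiate with the product rule, d/dx e^(−γx²) = −2γx·e^(−γx²).
State is unnormalized: ∫|Ψ|² dx = 0.098019, and ∫Ψ*·(−ħ² Ψ'') dx = 0.63810, so ⟨p²⟩ = 0.63810 / 0.098019.
⟨p²⟩ = 6.5100.

6.51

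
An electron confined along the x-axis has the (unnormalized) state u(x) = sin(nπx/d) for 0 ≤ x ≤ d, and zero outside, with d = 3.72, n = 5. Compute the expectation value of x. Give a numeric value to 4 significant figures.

1.860

⟨x⟩ = ∫ x·|u|² dx / ∫|u|² dx (integrals over the domain).
With sin²θ = (1 − cos2θ)/2 on 0 ≤ x ≤ d: ∫sin²(nπx/d) dx = d/2, ∫x·sin²(nπx/d) dx = d²/4, ∫x²·sin²(nπx/d) dx = d³·(1/6 − 1/(4n²π²)); higher powers xᵏ the same way, integrating xᵏ·cos(2nπx/d) by parts.
State is unnormalized: ∫|u|² dx = 1.8600, and ∫u*·x·u dx = 3.4596, so ⟨x⟩ = 3.4596 / 1.8600.
⟨x⟩ = 1.8600.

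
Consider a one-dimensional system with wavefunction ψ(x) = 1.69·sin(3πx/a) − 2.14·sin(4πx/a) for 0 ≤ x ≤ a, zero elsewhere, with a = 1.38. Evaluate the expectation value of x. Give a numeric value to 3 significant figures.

0.956

⟨x⟩ = ∫ x·|ψ|² dx / ∫|ψ|² dx (integrals over the domain).
On 0 ≤ x ≤ a (j ≠ l): ∫sin²(jπx/a) dx = a/2, ∫sin(jπx/a)·sin(lπx/a) dx = 0; diagonal moments ∫x·sin²(jπx/a) dx = a²/4, ∫x²·sin²(jπx/a) dx = a³·(1/6 − 1/(4j²π²)); cross terms ∫x·sin(jπx/a)·sin(lπx/a) dx = 0 for j + l even and −4jla²/(π²(j² − l²)²) for j + l odd, ∫x²·sin(jπx/a)·sin(lπx/a) dx = (−1)^(j+l)·4jla³/(π²(j² − l²)²); higher powers the same way via product-to-sum and parts.
State is unnormalized: ∫|ψ|² dx = 5.1306, and ∫ψ*·x·ψ dx = 4.9073, so ⟨x⟩ = 4.9073 / 5.1306.
⟨x⟩ = 0.95648.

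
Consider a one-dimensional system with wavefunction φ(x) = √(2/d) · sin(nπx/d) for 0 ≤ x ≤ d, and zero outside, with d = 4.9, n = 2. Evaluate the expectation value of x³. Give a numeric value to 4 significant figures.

27.18

⟨x³⟩ = ∫ x³·|φ|² dx (integrals over the domain).
With sin²θ = (1 − cos2θ)/2 on 0 ≤ x ≤ d: ∫sin²(nπx/d) dx = d/2, ∫x·sin²(nπx/d) dx = d²/4, ∫x²·sin²(nπx/d) dx = d³·(1/6 − 1/(4n²π²)); higher powers xᵏ the same way, integrating xᵏ·cos(2nπx/d) by parts.
⟨x³⟩ = 27.177.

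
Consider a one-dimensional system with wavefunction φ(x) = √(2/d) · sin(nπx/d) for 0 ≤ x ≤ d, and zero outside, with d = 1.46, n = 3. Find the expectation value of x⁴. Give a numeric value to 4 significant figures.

⟨x⁴⟩ = ∫ x⁴·|φ|² dx (integrals over the domain).
With sin²θ = (1 − cos2θ)/2 on 0 ≤ x ≤ d: ∫sin²(nπx/d) dx = d/2, ∫x·sin²(nπx/d) dx = d²/4, ∫x²·sin²(nπx/d) dx = d³·(1/6 − 1/(4n²π²)); higher powers xᵏ the same way, integrating xᵏ·cos(2nπx/d) by parts.
⟨x⁴⟩ = 0.85845.

0.8585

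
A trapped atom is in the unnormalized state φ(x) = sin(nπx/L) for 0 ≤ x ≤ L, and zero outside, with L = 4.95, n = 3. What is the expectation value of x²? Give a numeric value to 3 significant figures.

8.03

⟨x²⟩ = ∫ x²·|φ|² dx / ∫|φ|² dx (integrals over the domain).
With sin²θ = (1 − cos2θ)/2 on 0 ≤ x ≤ L: ∫sin²(nπx/L) dx = L/2, ∫x·sin²(nπx/L) dx = L²/4, ∫x²·sin²(nπx/L) dx = L³·(1/6 − 1/(4n²π²)); higher powers xᵏ the same way, integrating xᵏ·cos(2nπx/L) by parts.
State is unnormalized: ∫|φ|² dx = 2.4750, and ∫φ*·x²·φ dx = 19.873, so ⟨x²⟩ = 19.873 / 2.4750.
⟨x²⟩ = 8.0296.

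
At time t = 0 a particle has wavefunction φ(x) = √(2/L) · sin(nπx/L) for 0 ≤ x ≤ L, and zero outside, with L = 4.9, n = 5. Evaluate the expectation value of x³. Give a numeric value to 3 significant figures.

29.1

⟨x³⟩ = ∫ x³·|φ|² dx (integrals over the domain).
With sin²θ = (1 − cos2θ)/2 on 0 ≤ x ≤ L: ∫sin²(nπx/L) dx = L/2, ∫x·sin²(nπx/L) dx = L²/4, ∫x²·sin²(nπx/L) dx = L³·(1/6 − 1/(4n²π²)); higher powers xᵏ the same way, integrating xᵏ·cos(2nπx/L) by parts.
⟨x³⟩ = 29.055.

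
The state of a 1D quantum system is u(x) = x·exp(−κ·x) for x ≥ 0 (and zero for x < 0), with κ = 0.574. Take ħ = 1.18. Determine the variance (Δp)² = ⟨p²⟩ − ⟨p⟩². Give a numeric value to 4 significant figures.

Compute ⟨p⟩ and ⟨p²⟩ separately; (Δp)² = ⟨p²⟩ − ⟨p⟩².
Differentiate x·exp(−κ·x) with the product rule; every integrand then reduces to terms xʲ·e^(−2κx) on [0, ∞), with ∫₀^∞ xʲ·e^(−2κx) dx = j!/(2κ)^(j+1).
Normalization: ∫|u|² dx = 1.3219.
⟨p⟩ = 0.0000 and ⟨p²⟩ = 0.45876.
(Δp)² = 0.45876 − (0.0000)² = 0.45876.

0.4588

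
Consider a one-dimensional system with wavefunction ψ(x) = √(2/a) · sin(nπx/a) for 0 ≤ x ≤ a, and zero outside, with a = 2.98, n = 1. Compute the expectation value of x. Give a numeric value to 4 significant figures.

⟨x⟩ = ∫ x·|ψ|² dx (integrals over the domain).
With sin²θ = (1 − cos2θ)/2 on 0 ≤ x ≤ a: ∫sin²(nπx/a) dx = a/2, ∫x·sin²(nπx/a) dx = a²/4, ∫x²·sin²(nπx/a) dx = a³·(1/6 − 1/(4n²π²)); higher powers xᵏ the same way, integrating xᵏ·cos(2nπx/a) by parts.
⟨x⟩ = 1.4900.

1.490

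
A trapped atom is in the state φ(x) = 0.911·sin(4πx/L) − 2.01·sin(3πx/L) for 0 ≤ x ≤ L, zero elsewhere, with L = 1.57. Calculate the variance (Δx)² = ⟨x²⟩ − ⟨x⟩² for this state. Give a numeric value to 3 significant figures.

0.138

Compute ⟨x⟩ and ⟨x²⟩ separately, then (Δx)² = ⟨x²⟩ − ⟨x⟩².
On 0 ≤ x ≤ L (j ≠ l): ∫sin²(jπx/L) dx = L/2, ∫sin(jπx/L)·sin(lπx/L) dx = 0; diagonal moments ∫x·sin²(jπx/L) dx = L²/4, ∫x²·sin²(jπx/L) dx = L³·(1/6 − 1/(4j²π²)); cross terms ∫x·sin(jπx/L)·sin(lπx/L) dx = 0 for j + l even and −4jlL²/(π²(j² − l²)²) for j + l odd, ∫x²·sin(jπx/L)·sin(lπx/L) dx = (−1)^(j+l)·4jlL³/(π²(j² − l²)²); higher powers the same way via product-to-sum and parts.
Normalization: ∫|φ|² dx = 3.8230.
⟨x⟩ = 1.0194 and ⟨x²⟩ = 1.1767.
(Δx)² = 1.1767 − (1.0194)² = 0.13764.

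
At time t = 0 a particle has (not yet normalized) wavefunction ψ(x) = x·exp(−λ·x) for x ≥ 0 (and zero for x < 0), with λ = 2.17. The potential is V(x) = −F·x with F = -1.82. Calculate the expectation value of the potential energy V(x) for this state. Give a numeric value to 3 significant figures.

1.26

⟨V⟩ = ∫ V(x)·|ψ|² dx / ∫|ψ|² dx.
Every integrand reduces to terms xʲ·e^(−2λx) on [0, ∞); use ∫₀^∞ xʲ·e^(−2λx) dx = j!/(2λ)^(j+1).
State is unnormalized: ∫|ψ|² dx = 0.024466, and ∫ψ*·V(x)·ψ dx = 0.030780, so ⟨V⟩ = 0.030780 / 0.024466.
⟨V⟩ = 1.2581.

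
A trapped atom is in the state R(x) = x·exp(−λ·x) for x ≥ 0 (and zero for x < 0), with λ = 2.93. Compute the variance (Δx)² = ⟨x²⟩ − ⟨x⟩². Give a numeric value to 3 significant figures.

Compute ⟨x⟩ and ⟨x²⟩ separately, then (Δx)² = ⟨x²⟩ − ⟨x⟩².
Every integrand reduces to terms xʲ·e^(−2λx) on [0, ∞); use ∫₀^∞ xʲ·e^(−2λx) dx = j!/(2λ)^(j+1).
Normalization: ∫|R|² dx = 0.0099389.
⟨x⟩ = 0.51195 and ⟨x²⟩ = 0.34945.
(Δx)² = 0.34945 − (0.51195)² = 0.087363.

0.0874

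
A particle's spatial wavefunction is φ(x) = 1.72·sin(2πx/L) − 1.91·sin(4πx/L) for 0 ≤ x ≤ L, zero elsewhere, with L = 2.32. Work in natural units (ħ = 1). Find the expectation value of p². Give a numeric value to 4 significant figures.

p² φ = −ħ² d²φ/dx²; ⟨p²⟩ = −ħ² ∫ φ*·φ'' dx / ∫|φ|² dx.
d²/dx² sin(jπx/L) = −(jπ/L)²·sin(jπx/L); on 0 ≤ x ≤ L, ∫sin²(jπx/L) dx = L/2 and ∫sin(jπx/L)·sin(lπx/L) dx = 0 for j ≠ l, so only diagonal terms survive in ∫|φ|² and ∫φ·φ″; ∫φ·φ′ dx = [φ²/2] between the walls = 0.
State is unnormalized: ∫|φ|² dx = 7.6635, and ∫φ*·(−ħ² φ'') dx = 149.33, so ⟨p²⟩ = 149.33 / 7.6635.
⟨p²⟩ = 19.485.

19.49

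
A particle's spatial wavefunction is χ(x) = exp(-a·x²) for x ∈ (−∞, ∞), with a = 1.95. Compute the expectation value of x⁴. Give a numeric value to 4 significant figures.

0.04931

⟨x⁴⟩ = ∫ x⁴·|χ|² dx / ∫|χ|² dx (integrals over the domain).
Gaussian moments: ∫x^(2j)·e^(−2ax²) dx = (2j−1)!!/(4a)^j · √(π/(2a)), odd powers integrate to 0; here √(π/(2a)) = 0.89752.
State is unnormalized: ∫|χ|² dx = 0.89752, and ∫χ*·x⁴·χ dx = 0.044256, so ⟨x⁴⟩ = 0.044256 / 0.89752.
⟨x⁴⟩ = 0.049310.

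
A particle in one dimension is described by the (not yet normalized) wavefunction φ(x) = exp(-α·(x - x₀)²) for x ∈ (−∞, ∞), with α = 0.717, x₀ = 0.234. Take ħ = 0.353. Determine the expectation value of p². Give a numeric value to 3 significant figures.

0.0893

p² φ = −ħ² d²φ/dx²; ⟨p²⟩ = −ħ² ∫ φ*·φ'' dx / ∫|φ|² dx.
Gaussian moments (u = x − x₀): ∫u^(2j)·e^(−2αu²) du = (2j−1)!!/(4α)^j · √(π/(2α)), odd powers integrate to 0; here √(π/(2α)) = 1.4801. Derivatives: d/dx e^(−αu²) = −2αu·e^(−αu²), d²/dx² e^(−αu²) = (4α²u² − 2α)·e^(−αu²).
State is unnormalized: ∫|φ|² dx = 1.4801, and ∫φ*·(−ħ² φ'') dx = 0.13224, so ⟨p²⟩ = 0.13224 / 1.4801.
⟨p²⟩ = 0.089345.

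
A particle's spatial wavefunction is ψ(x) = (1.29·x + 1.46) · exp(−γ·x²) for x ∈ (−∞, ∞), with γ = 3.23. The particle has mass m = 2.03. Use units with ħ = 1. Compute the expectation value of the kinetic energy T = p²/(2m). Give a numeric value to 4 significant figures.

T = −(ħ²/2m) d²/dx², so ⟨T⟩ = −(ħ²/2m) ∫ ψ*·ψ'' dx / ∫|ψ|² dx; with m = 2.03.
Expand each integrand as polynomial × e^(−2γx²) and use ∫x^(2j)·e^(−2γx²) dx = (2j−1)!!/(4γ)^j · √(π/(2γ)), odd powers → 0; here √(π/(2γ)) = 0.69736. Differentiate with the product rule, d/dx e^(−γx²) = −2γx·e^(−γx²).
State is unnormalized: ∫|ψ|² dx = 1.5763, and ∫ψ*·(−ħ²/2m · ψ'') dx = 1.3970, so ⟨T⟩ = 1.3970 / 1.5763.
⟨T⟩ = 0.88623.

0.8862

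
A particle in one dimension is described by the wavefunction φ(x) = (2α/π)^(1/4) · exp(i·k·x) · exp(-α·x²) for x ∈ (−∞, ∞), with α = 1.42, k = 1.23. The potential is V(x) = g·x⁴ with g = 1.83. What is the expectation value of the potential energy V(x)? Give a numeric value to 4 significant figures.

⟨V⟩ = ∫ V(x)·|φ|² dx.
Gaussian moments: ∫x^(2j)·e^(−2αx²) dx = (2j−1)!!/(4α)^j · √(π/(2α)), odd powers integrate to 0; here √(π/(2α)) = 1.0518.
⟨V⟩ = 0.17017.

0.1702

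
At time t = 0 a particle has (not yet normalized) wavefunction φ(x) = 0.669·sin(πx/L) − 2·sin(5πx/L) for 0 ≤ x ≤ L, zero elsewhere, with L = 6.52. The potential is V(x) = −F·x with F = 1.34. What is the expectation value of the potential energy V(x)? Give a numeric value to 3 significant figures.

-4.37

⟨V⟩ = ∫ V(x)·|φ|² dx / ∫|φ|² dx.
On 0 ≤ x ≤ L (j ≠ l): ∫sin²(jπx/L) dx = L/2, ∫sin(jπx/L)·sin(lπx/L) dx = 0; diagonal moments ∫x·sin²(jπx/L) dx = L²/4, ∫x²·sin²(jπx/L) dx = L³·(1/6 − 1/(4j²π²)); cross terms ∫x·sin(jπx/L)·sin(lπx/L) dx = 0 for j + l even and −4jlL²/(π²(j² − l²)²) for j + l odd, ∫x²·sin(jπx/L)·sin(lπx/L) dx = (−1)^(j+l)·4jlL³/(π²(j² − l²)²); higher powers the same way via product-to-sum and parts.
State is unnormalized: ∫|φ|² dx = 14.499, and ∫φ*·V(x)·φ dx = -63.338, so ⟨V⟩ = -63.338 / 14.499.
⟨V⟩ = -4.3684.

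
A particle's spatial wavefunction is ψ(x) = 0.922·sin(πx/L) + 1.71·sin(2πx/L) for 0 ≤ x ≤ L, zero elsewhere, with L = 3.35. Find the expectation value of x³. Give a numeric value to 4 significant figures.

3.537

⟨x³⟩ = ∫ x³·|ψ|² dx / ∫|ψ|² dx (integrals over the domain).
On 0 ≤ x ≤ L (j ≠ l): ∫sin²(jπx/L) dx = L/2, ∫sin(jπx/L)·sin(lπx/L) dx = 0; diagonal moments ∫x·sin²(jπx/L) dx = L²/4, ∫x²·sin²(jπx/L) dx = L³·(1/6 − 1/(4j²π²)); cross terms ∫x·sin(jπx/L)·sin(lπx/L) dx = 0 for j + l even and −4jlL²/(π²(j² − l²)²) for j + l odd, ∫x²·sin(jπx/L)·sin(lπx/L) dx = (−1)^(j+l)·4jlL³/(π²(j² − l²)²); higher powers the same way via product-to-sum and parts.
State is unnormalized: ∫|ψ|² dx = 6.3218, and ∫ψ*·x³·ψ dx = 22.360, so ⟨x³⟩ = 22.360 / 6.3218.
⟨x³⟩ = 3.5370.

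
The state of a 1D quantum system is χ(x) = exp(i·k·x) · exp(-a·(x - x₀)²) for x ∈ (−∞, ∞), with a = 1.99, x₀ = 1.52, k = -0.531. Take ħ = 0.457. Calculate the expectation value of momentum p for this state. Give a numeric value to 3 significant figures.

p χ = −iħ dχ/dx; then ⟨p⟩ = ∫ χ*·(pχ) dx / ∫|χ|² dx.
Gaussian moments (u = x − x₀): ∫u^(2j)·e^(−2au²) du = (2j−1)!!/(4a)^j · √(π/(2a)), odd powers integrate to 0; here √(π/(2a)) = 0.88845. Derivatives: χ′ = (ik − 2au)·χ, χ″ = ((ik − 2au)² − 2a)·χ; the odd-in-u pieces drop out.
State is unnormalized: ∫|χ|² dx = 0.88845, and ∫χ*·(−iħ χ') dx = -0.21560, so ⟨p⟩ = -0.21560 / 0.88845.
⟨p⟩ = -0.24267.

-0.243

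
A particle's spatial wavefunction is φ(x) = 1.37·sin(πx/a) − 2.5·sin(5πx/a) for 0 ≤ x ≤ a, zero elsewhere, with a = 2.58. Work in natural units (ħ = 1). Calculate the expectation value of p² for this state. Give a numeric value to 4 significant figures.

28.85

p² φ = −ħ² d²φ/dx²; ⟨p²⟩ = −ħ² ∫ φ*·φ'' dx / ∫|φ|² dx.
d²/dx² sin(jπx/a) = −(jπ/a)²·sin(jπx/a); on 0 ≤ x ≤ a, ∫sin²(jπx/a) dx = a/2 and ∫sin(jπx/a)·sin(lπx/a) dx = 0 for j ≠ l, so only diagonal terms survive in ∫|φ|² and ∫φ·φ″; ∫φ·φ′ dx = [φ²/2] between the walls = 0.
State is unnormalized: ∫|φ|² dx = 10.484, and ∫φ*·(−ħ² φ'') dx = 302.45, so ⟨p²⟩ = 302.45 / 10.484.
⟨p²⟩ = 28.850.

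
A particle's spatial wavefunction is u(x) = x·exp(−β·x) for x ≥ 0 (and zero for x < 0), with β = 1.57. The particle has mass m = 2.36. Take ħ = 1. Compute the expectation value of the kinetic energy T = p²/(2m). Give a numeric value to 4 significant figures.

T = −(ħ²/2m) d²/dx², so ⟨T⟩ = −(ħ²/2m) ∫ u*·u'' dx / ∫|u|² dx; with m = 2.36.
Differentiate x·exp(−β·x) with the product rule; every integrand then reduces to terms xʲ·e^(−2βx) on [0, ∞), with ∫₀^∞ xʲ·e^(−2βx) dx = j!/(2β)^(j+1).
State is unnormalized: ∫|u|² dx = 0.064601, and ∫u*·(−ħ²/2m · u'') dx = 0.033736, so ⟨T⟩ = 0.033736 / 0.064601.
⟨T⟩ = 0.52222.

0.5222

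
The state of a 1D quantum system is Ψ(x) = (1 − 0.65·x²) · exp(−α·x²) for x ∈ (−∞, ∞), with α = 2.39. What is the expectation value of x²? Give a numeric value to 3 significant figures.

0.0788

⟨x²⟩ = ∫ x²·|Ψ|² dx / ∫|Ψ|² dx (integrals over the domain).
Expand each integrand as polynomial × e^(−2αx²) and use ∫x^(2j)·e^(−2αx²) dx = (2j−1)!!/(4α)^j · √(π/(2α)), odd powers → 0; here √(π/(2α)) = 0.81070.
State is unnormalized: ∫|Ψ|² dx = 0.71170, and ∫Ψ*·x²·Ψ dx = 0.056087, so ⟨x²⟩ = 0.056087 / 0.71170.
⟨x²⟩ = 0.078807.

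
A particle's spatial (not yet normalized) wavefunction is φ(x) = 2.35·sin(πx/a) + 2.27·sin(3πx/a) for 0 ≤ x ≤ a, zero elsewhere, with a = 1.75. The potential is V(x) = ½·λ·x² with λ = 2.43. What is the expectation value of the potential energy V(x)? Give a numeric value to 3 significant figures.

⟨V⟩ = ∫ V(x)·|φ|² dx / ∫|φ|² dx.
On 0 ≤ x ≤ a (j ≠ l): ∫sin²(jπx/a) dx = a/2, ∫sin(jπx/a)·sin(lπx/a) dx = 0; diagonal moments ∫x·sin²(jπx/a) dx = a²/4, ∫x²·sin²(jπx/a) dx = a³·(1/6 − 1/(4j²π²)); cross terms ∫x·sin(jπx/a)·sin(lπx/a) dx = 0 for j + l even and −4jla²/(π²(j² − l²)²) for j + l odd, ∫x²·sin(jπx/a)·sin(lπx/a) dx = (−1)^(j+l)·4jla³/(π²(j² − l²)²); higher powers the same way via product-to-sum and parts.
State is unnormalized: ∫|φ|² dx = 9.3410, and ∫φ*·V(x)·φ dx = 11.900, so ⟨V⟩ = 11.900 / 9.3410.
⟨V⟩ = 1.2740.

1.27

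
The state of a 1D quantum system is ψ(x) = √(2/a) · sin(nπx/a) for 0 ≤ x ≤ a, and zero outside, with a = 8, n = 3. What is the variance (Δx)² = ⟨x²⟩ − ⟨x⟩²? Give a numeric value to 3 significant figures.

Compute ⟨x⟩ and ⟨x²⟩ separately, then (Δx)² = ⟨x²⟩ − ⟨x⟩².
With sin²θ = (1 − cos2θ)/2 on 0 ≤ x ≤ a: ∫sin²(nπx/a) dx = a/2, ∫x·sin²(nπx/a) dx = a²/4, ∫x²·sin²(nπx/a) dx = a³·(1/6 − 1/(4n²π²)); higher powers xᵏ the same way, integrating xᵏ·cos(2nπx/a) by parts.
⟨x⟩ = 4.0000 and ⟨x²⟩ = 20.973.
(Δx)² = 20.973 − (4.0000)² = 4.9731.

4.97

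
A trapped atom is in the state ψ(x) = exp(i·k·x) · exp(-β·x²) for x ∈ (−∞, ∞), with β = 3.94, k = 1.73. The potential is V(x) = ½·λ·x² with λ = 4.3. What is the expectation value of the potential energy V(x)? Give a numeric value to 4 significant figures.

⟨V⟩ = ∫ V(x)·|ψ|² dx / ∫|ψ|² dx.
Gaussian moments: ∫x^(2j)·e^(−2βx²) dx = (2j−1)!!/(4β)^j · √(π/(2β)), odd powers integrate to 0; here √(π/(2β)) = 0.63141.
State is unnormalized: ∫|ψ|² dx = 0.63141, and ∫ψ*·V(x)·ψ dx = 0.086138, so ⟨V⟩ = 0.086138 / 0.63141.
⟨V⟩ = 0.13642.

0.1364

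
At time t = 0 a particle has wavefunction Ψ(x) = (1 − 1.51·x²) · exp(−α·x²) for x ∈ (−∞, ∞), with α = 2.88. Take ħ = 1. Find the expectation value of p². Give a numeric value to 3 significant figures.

p² Ψ = −ħ² d²Ψ/dx²; ⟨p²⟩ = −ħ² ∫ Ψ*·Ψ'' dx / ∫|Ψ|² dx.
Expand each integrand as polynomial × e^(−2αx²) and use ∫x^(2j)·e^(−2αx²) dx = (2j−1)!!/(4α)^j · √(π/(2α)), odd powers → 0; here √(π/(2α)) = 0.73852. Differentiate with the product rule, d/dx e^(−αx²) = −2αx·e^(−αx²).
State is unnormalized: ∫|Ψ|² dx = 0.58298, and ∫Ψ*·(−ħ² Ψ'') dx = 2.9403, so ⟨p²⟩ = 2.9403 / 0.58298.
⟨p²⟩ = 5.0436.

5.04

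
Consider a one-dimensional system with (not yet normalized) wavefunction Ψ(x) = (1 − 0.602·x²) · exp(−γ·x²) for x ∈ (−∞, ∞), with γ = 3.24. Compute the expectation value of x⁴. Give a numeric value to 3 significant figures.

0.0119

⟨x⁴⟩ = ∫ x⁴·|Ψ|² dx / ∫|Ψ|² dx (integrals over the domain).
Expand each integrand as polynomial × e^(−2γx²) and use ∫x^(2j)·e^(−2γx²) dx = (2j−1)!!/(4γ)^j · √(π/(2γ)), odd powers → 0; here √(π/(2γ)) = 0.69629.
State is unnormalized: ∫|Ψ|² dx = 0.63611, and ∫Ψ*·x⁴·Ψ dx = 0.0075989, so ⟨x⁴⟩ = 0.0075989 / 0.63611.
⟨x⁴⟩ = 0.011946.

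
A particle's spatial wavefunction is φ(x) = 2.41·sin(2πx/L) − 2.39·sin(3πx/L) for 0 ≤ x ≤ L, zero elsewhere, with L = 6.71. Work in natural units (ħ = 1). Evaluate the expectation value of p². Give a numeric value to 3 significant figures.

1.42

p² φ = −ħ² d²φ/dx²; ⟨p²⟩ = −ħ² ∫ φ*·φ'' dx / ∫|φ|² dx.
d²/dx² sin(jπx/L) = −(jπ/L)²·sin(jπx/L); on 0 ≤ x ≤ L, ∫sin²(jπx/L) dx = L/2 and ∫sin(jπx/L)·sin(lπx/L) dx = 0 for j ≠ l, so only diagonal terms survive in ∫|φ|² and ∫φ·φ″; ∫φ·φ′ dx = [φ²/2] between the walls = 0.
State is unnormalized: ∫|φ|² dx = 38.650, and ∫φ*·(−ħ² φ'') dx = 54.894, so ⟨p²⟩ = 54.894 / 38.650.
⟨p²⟩ = 1.4203.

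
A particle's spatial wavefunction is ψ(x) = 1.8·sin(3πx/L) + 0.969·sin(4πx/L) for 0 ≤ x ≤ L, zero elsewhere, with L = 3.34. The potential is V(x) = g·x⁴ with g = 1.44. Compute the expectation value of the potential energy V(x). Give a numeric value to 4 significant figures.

11.50

⟨V⟩ = ∫ V(x)·|ψ|² dx / ∫|ψ|² dx.
On 0 ≤ x ≤ L (j ≠ l): ∫sin²(jπx/L) dx = L/2, ∫sin(jπx/L)·sin(lπx/L) dx = 0; diagonal moments ∫x·sin²(jπx/L) dx = L²/4, ∫x²·sin²(jπx/L) dx = L³·(1/6 − 1/(4j²π²)); cross terms ∫x·sin(jπx/L)·sin(lπx/L) dx = 0 for j + l even and −4jlL²/(π²(j² − l²)²) for j + l odd, ∫x²·sin(jπx/L)·sin(lπx/L) dx = (−1)^(j+l)·4jlL³/(π²(j² − l²)²); higher powers the same way via product-to-sum and parts.
State is unnormalized: ∫|ψ|² dx = 6.9789, and ∫ψ*·V(x)·ψ dx = 80.273, so ⟨V⟩ = 80.273 / 6.9789.
⟨V⟩ = 11.502.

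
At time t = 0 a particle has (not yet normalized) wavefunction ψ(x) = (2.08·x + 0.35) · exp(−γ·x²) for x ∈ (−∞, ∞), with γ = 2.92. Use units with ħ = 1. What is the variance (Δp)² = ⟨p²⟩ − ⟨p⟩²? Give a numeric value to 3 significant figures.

Compute ⟨p⟩ and ⟨p²⟩ separately; (Δp)² = ⟨p²⟩ − ⟨p⟩².
Expand each integrand as polynomial × e^(−2γx²) and use ∫x^(2j)·e^(−2γx²) dx = (2j−1)!!/(4γ)^j · √(π/(2γ)), odd powers → 0; here √(π/(2γ)) = 0.73345. Differentiate with the product rule, d/dx e^(−γx²) = −2γx·e^(−γx²).
Normalization: ∫|ψ|² dx = 0.36152.
⟨p⟩ = 0.0000 and ⟨p²⟩ = 7.3086.
(Δp)² = 7.3086 − (0.0000)² = 7.3086.

7.31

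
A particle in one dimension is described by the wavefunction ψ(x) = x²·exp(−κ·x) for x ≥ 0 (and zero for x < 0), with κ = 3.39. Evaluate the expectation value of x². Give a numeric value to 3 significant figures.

0.653

⟨x²⟩ = ∫ x²·|ψ|² dx / ∫|ψ|² dx (integrals over the domain).
Every integrand reduces to terms xʲ·e^(−2κx) on [0, ∞); use ∫₀^∞ xʲ·e^(−2κx) dx = j!/(2κ)^(j+1).
State is unnormalized: ∫|ψ|² dx = 0.0016752, and ∫ψ*·x²·ψ dx = 0.0010933, so ⟨x²⟩ = 0.0010933 / 0.0016752.
⟨x²⟩ = 0.65262.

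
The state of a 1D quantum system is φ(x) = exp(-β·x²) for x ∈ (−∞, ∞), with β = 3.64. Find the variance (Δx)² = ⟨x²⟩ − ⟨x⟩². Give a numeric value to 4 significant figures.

0.06868

Compute ⟨x⟩ and ⟨x²⟩ separately, then (Δx)² = ⟨x²⟩ − ⟨x⟩².
Gaussian moments: ∫x^(2j)·e^(−2βx²) dx = (2j−1)!!/(4β)^j · √(π/(2β)), odd powers integrate to 0; here √(π/(2β)) = 0.65692.
Normalization: ∫|φ|² dx = 0.65692.
⟨x⟩ = 0.0000 and ⟨x²⟩ = 0.068681.
(Δx)² = 0.068681 − (0.0000)² = 0.068681.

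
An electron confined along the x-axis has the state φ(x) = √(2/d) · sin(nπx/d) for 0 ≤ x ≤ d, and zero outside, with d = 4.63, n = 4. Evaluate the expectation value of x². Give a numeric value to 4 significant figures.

7.078

⟨x²⟩ = ∫ x²·|φ|² dx (integrals over the domain).
With sin²θ = (1 − cos2θ)/2 on 0 ≤ x ≤ d: ∫sin²(nπx/d) dx = d/2, ∫x·sin²(nπx/d) dx = d²/4, ∫x²·sin²(nπx/d) dx = d³·(1/6 − 1/(4n²π²)); higher powers xᵏ the same way, integrating xᵏ·cos(2nπx/d) by parts.
⟨x²⟩ = 7.0778.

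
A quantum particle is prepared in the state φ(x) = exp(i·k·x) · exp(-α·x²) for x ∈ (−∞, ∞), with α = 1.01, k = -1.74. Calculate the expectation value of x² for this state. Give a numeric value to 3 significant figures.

0.248

⟨x²⟩ = ∫ x²·|φ|² dx / ∫|φ|² dx (integrals over the domain).
Gaussian moments: ∫x^(2j)·e^(−2αx²) dx = (2j−1)!!/(4α)^j · √(π/(2α)), odd powers integrate to 0; here √(π/(2α)) = 1.2471.
State is unnormalized: ∫|φ|² dx = 1.2471, and ∫φ*·x²·φ dx = 0.30869, so ⟨x²⟩ = 0.30869 / 1.2471.
⟨x²⟩ = 0.24752.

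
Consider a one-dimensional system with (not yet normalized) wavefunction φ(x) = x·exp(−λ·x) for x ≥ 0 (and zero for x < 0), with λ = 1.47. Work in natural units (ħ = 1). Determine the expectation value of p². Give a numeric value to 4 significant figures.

2.161

p² φ = −ħ² d²φ/dx²; ⟨p²⟩ = −ħ² ∫ φ*·φ'' dx / ∫|φ|² dx.
Differentiate x·exp(−λ·x) with the product rule; every integrand then reduces to terms xʲ·e^(−2λx) on [0, ∞), with ∫₀^∞ xʲ·e^(−2λx) dx = j!/(2λ)^(j+1).
State is unnormalized: ∫|φ|² dx = 0.078702, and ∫φ*·(−ħ² φ'') dx = 0.17007, so ⟨p²⟩ = 0.17007 / 0.078702.
⟨p²⟩ = 2.1609.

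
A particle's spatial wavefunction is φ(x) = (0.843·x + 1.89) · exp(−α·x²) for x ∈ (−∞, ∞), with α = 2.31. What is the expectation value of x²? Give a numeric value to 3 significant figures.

⟨x²⟩ = ∫ x²·|φ|² dx / ∫|φ|² dx (integrals over the domain).
Expand each integrand as polynomial × e^(−2αx²) and use ∫x^(2j)·e^(−2αx²) dx = (2j−1)!!/(4α)^j · √(π/(2α)), odd powers → 0; here √(π/(2α)) = 0.82462.
State is unnormalized: ∫|φ|² dx = 3.0090, and ∫φ*·x²·φ dx = 0.33938, so ⟨x²⟩ = 0.33938 / 3.0090.
⟨x²⟩ = 0.11279.

0.113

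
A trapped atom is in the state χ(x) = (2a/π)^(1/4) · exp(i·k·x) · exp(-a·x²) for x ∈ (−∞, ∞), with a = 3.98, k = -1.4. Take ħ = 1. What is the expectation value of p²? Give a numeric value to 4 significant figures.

5.940

p² χ = −ħ² d²χ/dx²; ⟨p²⟩ = −ħ² ∫ χ*·χ'' dx.
Gaussian moments: ∫x^(2j)·e^(−2ax²) dx = (2j−1)!!/(4a)^j · √(π/(2a)), odd powers integrate to 0; here √(π/(2a)) = 0.62823. Derivatives: χ′ = (ik − 2ax)·χ, χ″ = ((ik − 2ax)² − 2a)·χ; the odd-in-x pieces drop out.
⟨p²⟩ = 5.9400.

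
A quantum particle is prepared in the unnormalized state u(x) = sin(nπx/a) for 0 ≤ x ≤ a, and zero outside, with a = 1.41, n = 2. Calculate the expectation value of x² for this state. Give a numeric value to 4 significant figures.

⟨x²⟩ = ∫ x²·|u|² dx / ∫|u|² dx (integrals over the domain).
With sin²θ = (1 − cos2θ)/2 on 0 ≤ x ≤ a: ∫sin²(nπx/a) dx = a/2, ∫x·sin²(nπx/a) dx = a²/4, ∫x²·sin²(nπx/a) dx = a³·(1/6 − 1/(4n²π²)); higher powers xᵏ the same way, integrating xᵏ·cos(2nπx/a) by parts.
State is unnormalized: ∫|u|² dx = 0.70500, and ∫u*·x²·u dx = 0.44945, so ⟨x²⟩ = 0.44945 / 0.70500.
⟨x²⟩ = 0.63752.

0.6375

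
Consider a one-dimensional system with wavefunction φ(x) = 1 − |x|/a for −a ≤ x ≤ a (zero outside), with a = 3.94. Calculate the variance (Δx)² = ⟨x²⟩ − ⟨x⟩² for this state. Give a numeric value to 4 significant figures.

Compute ⟨x⟩ and ⟨x²⟩ separately, then (Δx)² = ⟨x²⟩ − ⟨x⟩².
φ is even, so ∫ over [−a, a] = 2∫₀ᵃ with φ = 1 − x/a there: ∫₀ᵃ (1 − x/a)² dx = a/3, ∫₀ᵃ x²(1 − x/a)² dx = a³/30, ∫₀ᵃ x⁴(1 − x/a)² dx = a⁵/105.
Normalization: ∫|φ|² dx = 2.6267.
⟨x⟩ = 0.0000 and ⟨x²⟩ = 1.5524.
(Δx)² = 1.5524 − (0.0000)² = 1.5524.

1.552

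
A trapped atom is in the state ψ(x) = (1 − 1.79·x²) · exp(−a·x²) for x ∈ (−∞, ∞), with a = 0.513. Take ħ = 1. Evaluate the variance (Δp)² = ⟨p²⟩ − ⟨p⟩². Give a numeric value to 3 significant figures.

2.69

Compute ⟨p⟩ and ⟨p²⟩ separately; (Δp)² = ⟨p²⟩ − ⟨p⟩².
Expand each integrand as polynomial × e^(−2ax²) and use ∫x^(2j)·e^(−2ax²) dx = (2j−1)!!/(4a)^j · √(π/(2a)), odd powers → 0; here √(π/(2a)) = 1.7499. Differentiate with the product rule, d/dx e^(−ax²) = −2ax·e^(−ax²).
Normalization: ∫|ψ|² dx = 2.6916.
⟨p⟩ = 0.0000 and ⟨p²⟩ = 2.6918.
(Δp)² = 2.6918 − (0.0000)² = 2.6918.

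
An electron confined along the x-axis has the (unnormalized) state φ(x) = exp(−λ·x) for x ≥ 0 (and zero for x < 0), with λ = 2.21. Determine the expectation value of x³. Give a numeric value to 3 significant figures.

⟨x³⟩ = ∫ x³·|φ|² dx / ∫|φ|² dx (integrals over the domain).
Every integrand reduces to terms xʲ·e^(−2λx) on [0, ∞); use ∫₀^∞ xʲ·e^(−2λx) dx = j!/(2λ)^(j+1).
State is unnormalized: ∫|φ|² dx = 0.22624, and ∫φ*·x³·φ dx = 0.015720, so ⟨x³⟩ = 0.015720 / 0.22624.
⟨x³⟩ = 0.069484.

0.0695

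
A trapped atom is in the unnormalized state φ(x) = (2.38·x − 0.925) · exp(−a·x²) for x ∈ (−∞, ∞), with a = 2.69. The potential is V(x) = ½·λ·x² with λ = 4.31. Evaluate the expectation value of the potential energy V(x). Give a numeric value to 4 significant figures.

0.3529

⟨V⟩ = ∫ V(x)·|φ|² dx / ∫|φ|² dx.
Expand each integrand as polynomial × e^(−2ax²) and use ∫x^(2j)·e^(−2ax²) dx = (2j−1)!!/(4a)^j · √(π/(2a)), odd powers → 0; here √(π/(2a)) = 0.76416.
State is unnormalized: ∫|φ|² dx = 1.0561, and ∫φ*·V(x)·φ dx = 0.37265, so ⟨V⟩ = 0.37265 / 1.0561.
⟨V⟩ = 0.35285.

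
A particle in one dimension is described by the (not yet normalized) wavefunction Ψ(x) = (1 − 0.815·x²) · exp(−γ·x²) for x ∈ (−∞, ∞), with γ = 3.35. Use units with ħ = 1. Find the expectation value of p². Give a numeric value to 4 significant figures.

p² Ψ = −ħ² d²Ψ/dx²; ⟨p²⟩ = −ħ² ∫ Ψ*·Ψ'' dx / ∫|Ψ|² dx.
Expand each integrand as polynomial × e^(−2γx²) and use ∫x^(2j)·e^(−2γx²) dx = (2j−1)!!/(4γ)^j · √(π/(2γ)), odd powers → 0; here √(π/(2γ)) = 0.68476. Differentiate with the product rule, d/dx e^(−γx²) = −2γx·e^(−γx²).
State is unnormalized: ∫|Ψ|² dx = 0.60906, and ∫Ψ*·(−ħ² Ψ'') dx = 2.6324, so ⟨p²⟩ = 2.6324 / 0.60906.
⟨p²⟩ = 4.3220.

4.322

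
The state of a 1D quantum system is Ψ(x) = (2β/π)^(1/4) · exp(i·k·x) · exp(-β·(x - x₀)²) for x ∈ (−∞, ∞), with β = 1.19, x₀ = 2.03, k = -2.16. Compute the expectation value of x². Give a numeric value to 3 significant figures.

⟨x²⟩ = ∫ x²·|Ψ|² dx (integrals over the domain).
Gaussian moments (u = x − x₀): ∫u^(2j)·e^(−2βu²) du = (2j−1)!!/(4β)^j · √(π/(2β)), odd powers integrate to 0; here √(π/(2β)) = 1.1489.
⟨x²⟩ = 4.3310.

4.33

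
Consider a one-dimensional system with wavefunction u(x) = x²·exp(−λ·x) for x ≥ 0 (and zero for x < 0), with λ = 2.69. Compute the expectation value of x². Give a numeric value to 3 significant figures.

⟨x²⟩ = ∫ x²·|u|² dx / ∫|u|² dx (integrals over the domain).
Every integrand reduces to terms xʲ·e^(−2λx) on [0, ∞); use ∫₀^∞ xʲ·e^(−2λx) dx = j!/(2λ)^(j+1).
State is unnormalized: ∫|u|² dx = 0.0053248, and ∫u*·x²·u dx = 0.0055190, so ⟨x²⟩ = 0.0055190 / 0.0053248.
⟨x²⟩ = 1.0365.

1.04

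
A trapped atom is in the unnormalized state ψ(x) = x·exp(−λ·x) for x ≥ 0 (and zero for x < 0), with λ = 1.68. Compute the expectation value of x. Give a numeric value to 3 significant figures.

0.893

⟨x⟩ = ∫ x·|ψ|² dx / ∫|ψ|² dx (integrals over the domain).
Every integrand reduces to terms xʲ·e^(−2λx) on [0, ∞); use ∫₀^∞ xʲ·e^(−2λx) dx = j!/(2λ)^(j+1).
State is unnormalized: ∫|ψ|² dx = 0.052724, and ∫ψ*·x·ψ dx = 0.047075, so ⟨x⟩ = 0.047075 / 0.052724.
⟨x⟩ = 0.89286.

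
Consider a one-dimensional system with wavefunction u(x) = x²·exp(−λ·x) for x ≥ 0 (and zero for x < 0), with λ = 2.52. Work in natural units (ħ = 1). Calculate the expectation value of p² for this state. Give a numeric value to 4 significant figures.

2.117

p² u = −ħ² d²u/dx²; ⟨p²⟩ = −ħ² ∫ u*·u'' dx / ∫|u|² dx.
Differentiate x²·exp(−λ·x) with the product rule; every integrand then reduces to terms xʲ·e^(−2λx) on [0, ∞), with ∫₀^∞ xʲ·e^(−2λx) dx = j!/(2λ)^(j+1).
State is unnormalized: ∫|u|² dx = 0.0073800, and ∫u*·(−ħ² u'') dx = 0.015622, so ⟨p²⟩ = 0.015622 / 0.0073800.
⟨p²⟩ = 2.1168.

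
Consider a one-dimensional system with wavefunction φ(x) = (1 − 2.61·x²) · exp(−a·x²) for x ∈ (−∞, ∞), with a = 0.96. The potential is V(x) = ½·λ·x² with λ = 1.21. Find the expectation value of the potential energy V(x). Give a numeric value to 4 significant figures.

0.5911

⟨V⟩ = ∫ V(x)·|φ|² dx / ∫|φ|² dx.
Expand each integrand as polynomial × e^(−2ax²) and use ∫x^(2j)·e^(−2ax²) dx = (2j−1)!!/(4a)^j · √(π/(2a)), odd powers → 0; here √(π/(2a)) = 1.2792.
State is unnormalized: ∫|φ|² dx = 1.3131, and ∫φ*·V(x)·φ dx = 0.77621, so ⟨V⟩ = 0.77621 / 1.3131.
⟨V⟩ = 0.59112.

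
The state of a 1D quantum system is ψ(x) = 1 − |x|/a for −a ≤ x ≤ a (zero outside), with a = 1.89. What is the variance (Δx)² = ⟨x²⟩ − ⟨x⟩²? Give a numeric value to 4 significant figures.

0.3572

Compute ⟨x⟩ and ⟨x²⟩ separately, then (Δx)² = ⟨x²⟩ − ⟨x⟩².
ψ is even, so ∫ over [−a, a] = 2∫₀ᵃ with ψ = 1 − x/a there: ∫₀ᵃ (1 − x/a)² dx = a/3, ∫₀ᵃ x²(1 − x/a)² dx = a³/30, ∫₀ᵃ x⁴(1 − x/a)² dx = a⁵/105.
Normalization: ∫|ψ|² dx = 1.2600.
⟨x⟩ = 0.0000 and ⟨x²⟩ = 0.35721.
(Δx)² = 0.35721 − (0.0000)² = 0.35721.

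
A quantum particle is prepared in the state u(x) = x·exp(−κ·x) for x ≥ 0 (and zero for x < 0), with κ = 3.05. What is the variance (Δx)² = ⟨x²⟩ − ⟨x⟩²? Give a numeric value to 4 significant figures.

0.08062

Compute ⟨x⟩ and ⟨x²⟩ separately, then (Δx)² = ⟨x²⟩ − ⟨x⟩².
Every integrand reduces to terms xʲ·e^(−2κx) on [0, ∞); use ∫₀^∞ xʲ·e^(−2κx) dx = j!/(2κ)^(j+1).
Normalization: ∫|u|² dx = 0.0088113.
⟨x⟩ = 0.49180 and ⟨x²⟩ = 0.32249.
(Δx)² = 0.32249 − (0.49180)² = 0.080623.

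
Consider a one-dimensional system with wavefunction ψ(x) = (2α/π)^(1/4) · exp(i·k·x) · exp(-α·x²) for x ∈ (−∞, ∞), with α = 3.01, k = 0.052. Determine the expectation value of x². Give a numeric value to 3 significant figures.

⟨x²⟩ = ∫ x²·|ψ|² dx (integrals over the domain).
Gaussian moments: ∫x^(2j)·e^(−2αx²) dx = (2j−1)!!/(4α)^j · √(π/(2α)), odd powers integrate to 0; here √(π/(2α)) = 0.72240.
⟨x²⟩ = 0.083056.

0.0831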